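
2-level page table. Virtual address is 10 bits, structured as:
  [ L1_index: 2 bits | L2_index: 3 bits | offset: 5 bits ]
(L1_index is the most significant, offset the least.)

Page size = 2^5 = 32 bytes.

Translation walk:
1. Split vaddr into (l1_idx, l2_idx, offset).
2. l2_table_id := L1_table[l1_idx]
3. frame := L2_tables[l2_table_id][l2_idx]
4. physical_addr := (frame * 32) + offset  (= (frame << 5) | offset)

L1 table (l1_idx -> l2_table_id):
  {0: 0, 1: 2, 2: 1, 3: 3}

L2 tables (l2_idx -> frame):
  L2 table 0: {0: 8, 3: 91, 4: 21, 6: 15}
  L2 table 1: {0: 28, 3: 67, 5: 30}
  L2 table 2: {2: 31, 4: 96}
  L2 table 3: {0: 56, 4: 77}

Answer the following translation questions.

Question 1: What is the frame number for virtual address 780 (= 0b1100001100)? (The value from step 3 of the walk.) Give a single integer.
Answer: 56

Derivation:
vaddr = 780: l1_idx=3, l2_idx=0
L1[3] = 3; L2[3][0] = 56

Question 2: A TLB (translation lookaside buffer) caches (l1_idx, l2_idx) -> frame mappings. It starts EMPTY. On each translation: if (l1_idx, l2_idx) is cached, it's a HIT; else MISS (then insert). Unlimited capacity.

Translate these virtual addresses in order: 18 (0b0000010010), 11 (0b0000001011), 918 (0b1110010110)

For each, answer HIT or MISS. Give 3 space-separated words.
Answer: MISS HIT MISS

Derivation:
vaddr=18: (0,0) not in TLB -> MISS, insert
vaddr=11: (0,0) in TLB -> HIT
vaddr=918: (3,4) not in TLB -> MISS, insert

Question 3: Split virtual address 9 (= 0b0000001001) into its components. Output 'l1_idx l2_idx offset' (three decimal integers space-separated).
Answer: 0 0 9

Derivation:
vaddr = 9 = 0b0000001001
  top 2 bits -> l1_idx = 0
  next 3 bits -> l2_idx = 0
  bottom 5 bits -> offset = 9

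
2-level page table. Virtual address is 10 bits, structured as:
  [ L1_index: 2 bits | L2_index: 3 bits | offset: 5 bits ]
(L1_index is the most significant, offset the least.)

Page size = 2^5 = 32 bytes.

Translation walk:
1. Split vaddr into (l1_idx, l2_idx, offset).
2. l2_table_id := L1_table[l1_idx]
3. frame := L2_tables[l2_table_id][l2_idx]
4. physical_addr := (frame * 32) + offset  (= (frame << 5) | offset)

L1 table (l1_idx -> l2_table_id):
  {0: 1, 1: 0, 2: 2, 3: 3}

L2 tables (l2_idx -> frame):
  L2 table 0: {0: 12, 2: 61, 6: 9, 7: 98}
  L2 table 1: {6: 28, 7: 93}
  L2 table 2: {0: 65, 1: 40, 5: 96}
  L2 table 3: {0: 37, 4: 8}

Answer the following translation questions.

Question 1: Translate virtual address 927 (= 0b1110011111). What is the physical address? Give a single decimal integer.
Answer: 287

Derivation:
vaddr = 927 = 0b1110011111
Split: l1_idx=3, l2_idx=4, offset=31
L1[3] = 3
L2[3][4] = 8
paddr = 8 * 32 + 31 = 287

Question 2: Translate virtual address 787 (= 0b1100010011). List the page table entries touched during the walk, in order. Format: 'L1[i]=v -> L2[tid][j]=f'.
Answer: L1[3]=3 -> L2[3][0]=37

Derivation:
vaddr = 787 = 0b1100010011
Split: l1_idx=3, l2_idx=0, offset=19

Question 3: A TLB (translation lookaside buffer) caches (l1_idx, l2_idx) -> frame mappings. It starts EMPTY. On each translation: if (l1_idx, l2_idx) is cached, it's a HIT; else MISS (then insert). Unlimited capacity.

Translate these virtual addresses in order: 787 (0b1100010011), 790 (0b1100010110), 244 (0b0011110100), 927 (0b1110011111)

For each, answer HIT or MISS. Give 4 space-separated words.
Answer: MISS HIT MISS MISS

Derivation:
vaddr=787: (3,0) not in TLB -> MISS, insert
vaddr=790: (3,0) in TLB -> HIT
vaddr=244: (0,7) not in TLB -> MISS, insert
vaddr=927: (3,4) not in TLB -> MISS, insert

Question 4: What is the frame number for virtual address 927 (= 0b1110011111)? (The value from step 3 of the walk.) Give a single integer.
Answer: 8

Derivation:
vaddr = 927: l1_idx=3, l2_idx=4
L1[3] = 3; L2[3][4] = 8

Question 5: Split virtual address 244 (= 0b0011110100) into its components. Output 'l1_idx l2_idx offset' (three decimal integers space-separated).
Answer: 0 7 20

Derivation:
vaddr = 244 = 0b0011110100
  top 2 bits -> l1_idx = 0
  next 3 bits -> l2_idx = 7
  bottom 5 bits -> offset = 20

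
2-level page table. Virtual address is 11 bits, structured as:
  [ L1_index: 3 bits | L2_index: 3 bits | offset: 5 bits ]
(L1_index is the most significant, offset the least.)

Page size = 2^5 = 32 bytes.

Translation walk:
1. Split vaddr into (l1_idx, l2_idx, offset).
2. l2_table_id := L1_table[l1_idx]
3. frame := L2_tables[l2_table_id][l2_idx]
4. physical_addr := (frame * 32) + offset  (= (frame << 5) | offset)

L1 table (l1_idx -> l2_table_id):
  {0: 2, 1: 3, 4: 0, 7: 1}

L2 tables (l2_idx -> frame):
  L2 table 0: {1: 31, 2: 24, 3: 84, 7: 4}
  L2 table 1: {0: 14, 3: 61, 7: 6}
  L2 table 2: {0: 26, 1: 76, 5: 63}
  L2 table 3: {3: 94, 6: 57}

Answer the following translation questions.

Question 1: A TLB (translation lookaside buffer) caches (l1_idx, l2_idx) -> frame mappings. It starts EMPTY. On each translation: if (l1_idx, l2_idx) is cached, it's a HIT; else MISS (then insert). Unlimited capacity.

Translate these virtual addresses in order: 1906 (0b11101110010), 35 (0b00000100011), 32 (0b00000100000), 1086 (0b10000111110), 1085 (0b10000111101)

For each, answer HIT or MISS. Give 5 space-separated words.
vaddr=1906: (7,3) not in TLB -> MISS, insert
vaddr=35: (0,1) not in TLB -> MISS, insert
vaddr=32: (0,1) in TLB -> HIT
vaddr=1086: (4,1) not in TLB -> MISS, insert
vaddr=1085: (4,1) in TLB -> HIT

Answer: MISS MISS HIT MISS HIT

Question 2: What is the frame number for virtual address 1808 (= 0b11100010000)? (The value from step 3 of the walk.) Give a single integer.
Answer: 14

Derivation:
vaddr = 1808: l1_idx=7, l2_idx=0
L1[7] = 1; L2[1][0] = 14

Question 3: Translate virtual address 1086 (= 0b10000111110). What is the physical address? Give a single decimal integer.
vaddr = 1086 = 0b10000111110
Split: l1_idx=4, l2_idx=1, offset=30
L1[4] = 0
L2[0][1] = 31
paddr = 31 * 32 + 30 = 1022

Answer: 1022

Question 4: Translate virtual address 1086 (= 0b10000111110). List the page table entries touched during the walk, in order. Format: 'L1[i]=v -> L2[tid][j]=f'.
vaddr = 1086 = 0b10000111110
Split: l1_idx=4, l2_idx=1, offset=30

Answer: L1[4]=0 -> L2[0][1]=31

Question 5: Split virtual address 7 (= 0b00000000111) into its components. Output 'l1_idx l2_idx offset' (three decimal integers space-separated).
vaddr = 7 = 0b00000000111
  top 3 bits -> l1_idx = 0
  next 3 bits -> l2_idx = 0
  bottom 5 bits -> offset = 7

Answer: 0 0 7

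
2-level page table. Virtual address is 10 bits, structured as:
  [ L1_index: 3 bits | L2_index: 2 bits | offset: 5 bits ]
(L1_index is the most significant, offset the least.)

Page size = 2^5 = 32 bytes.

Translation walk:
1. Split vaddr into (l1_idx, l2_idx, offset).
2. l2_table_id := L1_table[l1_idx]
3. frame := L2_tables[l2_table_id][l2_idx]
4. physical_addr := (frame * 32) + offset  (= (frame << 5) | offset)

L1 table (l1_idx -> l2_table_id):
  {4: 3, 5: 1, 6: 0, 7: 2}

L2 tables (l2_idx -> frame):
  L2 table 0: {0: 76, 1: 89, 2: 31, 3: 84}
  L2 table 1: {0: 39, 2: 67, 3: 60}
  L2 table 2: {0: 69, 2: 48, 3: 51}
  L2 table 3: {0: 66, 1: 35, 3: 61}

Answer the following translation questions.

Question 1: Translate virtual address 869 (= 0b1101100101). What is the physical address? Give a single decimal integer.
vaddr = 869 = 0b1101100101
Split: l1_idx=6, l2_idx=3, offset=5
L1[6] = 0
L2[0][3] = 84
paddr = 84 * 32 + 5 = 2693

Answer: 2693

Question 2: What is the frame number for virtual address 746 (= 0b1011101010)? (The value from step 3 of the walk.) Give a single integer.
vaddr = 746: l1_idx=5, l2_idx=3
L1[5] = 1; L2[1][3] = 60

Answer: 60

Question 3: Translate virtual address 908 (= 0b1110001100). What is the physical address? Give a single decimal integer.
vaddr = 908 = 0b1110001100
Split: l1_idx=7, l2_idx=0, offset=12
L1[7] = 2
L2[2][0] = 69
paddr = 69 * 32 + 12 = 2220

Answer: 2220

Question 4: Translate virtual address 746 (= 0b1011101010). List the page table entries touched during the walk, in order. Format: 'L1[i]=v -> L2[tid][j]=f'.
Answer: L1[5]=1 -> L2[1][3]=60

Derivation:
vaddr = 746 = 0b1011101010
Split: l1_idx=5, l2_idx=3, offset=10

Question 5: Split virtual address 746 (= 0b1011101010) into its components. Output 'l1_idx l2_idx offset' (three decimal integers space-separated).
vaddr = 746 = 0b1011101010
  top 3 bits -> l1_idx = 5
  next 2 bits -> l2_idx = 3
  bottom 5 bits -> offset = 10

Answer: 5 3 10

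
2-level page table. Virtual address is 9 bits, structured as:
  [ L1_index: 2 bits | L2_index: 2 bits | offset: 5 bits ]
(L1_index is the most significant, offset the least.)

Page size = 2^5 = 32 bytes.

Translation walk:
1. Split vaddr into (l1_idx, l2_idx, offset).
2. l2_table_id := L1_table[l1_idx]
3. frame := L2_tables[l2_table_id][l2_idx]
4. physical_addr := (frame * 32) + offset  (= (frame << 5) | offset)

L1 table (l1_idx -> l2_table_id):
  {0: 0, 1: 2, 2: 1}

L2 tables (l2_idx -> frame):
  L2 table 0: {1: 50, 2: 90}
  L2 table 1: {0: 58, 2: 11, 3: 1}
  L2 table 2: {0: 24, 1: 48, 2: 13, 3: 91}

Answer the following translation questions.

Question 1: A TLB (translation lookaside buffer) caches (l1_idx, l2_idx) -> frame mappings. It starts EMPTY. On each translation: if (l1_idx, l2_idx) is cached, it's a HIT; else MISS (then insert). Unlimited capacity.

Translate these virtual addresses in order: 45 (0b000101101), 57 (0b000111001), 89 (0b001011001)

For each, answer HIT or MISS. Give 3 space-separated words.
Answer: MISS HIT MISS

Derivation:
vaddr=45: (0,1) not in TLB -> MISS, insert
vaddr=57: (0,1) in TLB -> HIT
vaddr=89: (0,2) not in TLB -> MISS, insert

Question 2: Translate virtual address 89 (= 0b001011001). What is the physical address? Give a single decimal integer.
Answer: 2905

Derivation:
vaddr = 89 = 0b001011001
Split: l1_idx=0, l2_idx=2, offset=25
L1[0] = 0
L2[0][2] = 90
paddr = 90 * 32 + 25 = 2905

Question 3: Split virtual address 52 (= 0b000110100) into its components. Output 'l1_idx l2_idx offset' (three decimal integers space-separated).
Answer: 0 1 20

Derivation:
vaddr = 52 = 0b000110100
  top 2 bits -> l1_idx = 0
  next 2 bits -> l2_idx = 1
  bottom 5 bits -> offset = 20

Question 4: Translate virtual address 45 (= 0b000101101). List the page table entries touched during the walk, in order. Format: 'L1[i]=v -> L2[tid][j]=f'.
vaddr = 45 = 0b000101101
Split: l1_idx=0, l2_idx=1, offset=13

Answer: L1[0]=0 -> L2[0][1]=50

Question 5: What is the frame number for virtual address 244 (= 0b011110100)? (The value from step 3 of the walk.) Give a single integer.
Answer: 91

Derivation:
vaddr = 244: l1_idx=1, l2_idx=3
L1[1] = 2; L2[2][3] = 91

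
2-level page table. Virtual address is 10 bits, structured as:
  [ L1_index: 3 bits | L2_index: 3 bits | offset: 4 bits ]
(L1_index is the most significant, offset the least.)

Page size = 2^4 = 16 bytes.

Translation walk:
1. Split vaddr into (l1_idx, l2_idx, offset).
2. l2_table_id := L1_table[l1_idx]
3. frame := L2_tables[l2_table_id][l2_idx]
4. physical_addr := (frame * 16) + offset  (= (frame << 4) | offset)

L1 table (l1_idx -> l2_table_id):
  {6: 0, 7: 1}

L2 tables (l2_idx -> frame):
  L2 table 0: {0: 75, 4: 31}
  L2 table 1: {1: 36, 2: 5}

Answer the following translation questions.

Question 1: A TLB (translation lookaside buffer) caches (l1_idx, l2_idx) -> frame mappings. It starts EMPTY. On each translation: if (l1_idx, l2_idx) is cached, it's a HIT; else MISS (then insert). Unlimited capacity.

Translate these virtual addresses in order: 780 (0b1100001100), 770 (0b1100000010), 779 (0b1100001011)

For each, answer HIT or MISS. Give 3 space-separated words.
Answer: MISS HIT HIT

Derivation:
vaddr=780: (6,0) not in TLB -> MISS, insert
vaddr=770: (6,0) in TLB -> HIT
vaddr=779: (6,0) in TLB -> HIT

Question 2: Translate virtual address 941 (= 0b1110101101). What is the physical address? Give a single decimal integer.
vaddr = 941 = 0b1110101101
Split: l1_idx=7, l2_idx=2, offset=13
L1[7] = 1
L2[1][2] = 5
paddr = 5 * 16 + 13 = 93

Answer: 93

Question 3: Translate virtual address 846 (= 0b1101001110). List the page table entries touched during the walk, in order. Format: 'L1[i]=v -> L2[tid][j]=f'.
vaddr = 846 = 0b1101001110
Split: l1_idx=6, l2_idx=4, offset=14

Answer: L1[6]=0 -> L2[0][4]=31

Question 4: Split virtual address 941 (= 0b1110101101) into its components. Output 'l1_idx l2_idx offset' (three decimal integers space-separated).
Answer: 7 2 13

Derivation:
vaddr = 941 = 0b1110101101
  top 3 bits -> l1_idx = 7
  next 3 bits -> l2_idx = 2
  bottom 4 bits -> offset = 13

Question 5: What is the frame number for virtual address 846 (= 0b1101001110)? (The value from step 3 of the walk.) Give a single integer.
Answer: 31

Derivation:
vaddr = 846: l1_idx=6, l2_idx=4
L1[6] = 0; L2[0][4] = 31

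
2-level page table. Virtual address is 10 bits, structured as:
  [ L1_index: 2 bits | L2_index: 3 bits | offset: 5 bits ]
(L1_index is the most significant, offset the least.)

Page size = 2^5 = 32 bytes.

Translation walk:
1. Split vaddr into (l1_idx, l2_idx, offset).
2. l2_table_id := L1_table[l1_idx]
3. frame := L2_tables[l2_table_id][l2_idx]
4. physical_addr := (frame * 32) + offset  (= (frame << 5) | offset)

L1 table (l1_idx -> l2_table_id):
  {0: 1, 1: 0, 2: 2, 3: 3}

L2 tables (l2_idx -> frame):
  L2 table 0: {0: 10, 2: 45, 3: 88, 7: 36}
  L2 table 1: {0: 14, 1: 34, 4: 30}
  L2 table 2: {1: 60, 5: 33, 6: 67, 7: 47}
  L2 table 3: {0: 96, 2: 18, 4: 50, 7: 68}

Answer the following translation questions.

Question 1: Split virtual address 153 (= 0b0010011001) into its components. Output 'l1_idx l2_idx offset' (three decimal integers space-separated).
Answer: 0 4 25

Derivation:
vaddr = 153 = 0b0010011001
  top 2 bits -> l1_idx = 0
  next 3 bits -> l2_idx = 4
  bottom 5 bits -> offset = 25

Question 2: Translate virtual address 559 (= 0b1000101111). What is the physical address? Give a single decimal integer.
vaddr = 559 = 0b1000101111
Split: l1_idx=2, l2_idx=1, offset=15
L1[2] = 2
L2[2][1] = 60
paddr = 60 * 32 + 15 = 1935

Answer: 1935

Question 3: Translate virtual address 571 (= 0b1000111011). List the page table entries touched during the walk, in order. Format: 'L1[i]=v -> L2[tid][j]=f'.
Answer: L1[2]=2 -> L2[2][1]=60

Derivation:
vaddr = 571 = 0b1000111011
Split: l1_idx=2, l2_idx=1, offset=27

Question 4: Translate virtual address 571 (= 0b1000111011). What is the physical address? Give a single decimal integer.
vaddr = 571 = 0b1000111011
Split: l1_idx=2, l2_idx=1, offset=27
L1[2] = 2
L2[2][1] = 60
paddr = 60 * 32 + 27 = 1947

Answer: 1947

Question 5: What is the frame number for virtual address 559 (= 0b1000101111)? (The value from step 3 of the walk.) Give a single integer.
Answer: 60

Derivation:
vaddr = 559: l1_idx=2, l2_idx=1
L1[2] = 2; L2[2][1] = 60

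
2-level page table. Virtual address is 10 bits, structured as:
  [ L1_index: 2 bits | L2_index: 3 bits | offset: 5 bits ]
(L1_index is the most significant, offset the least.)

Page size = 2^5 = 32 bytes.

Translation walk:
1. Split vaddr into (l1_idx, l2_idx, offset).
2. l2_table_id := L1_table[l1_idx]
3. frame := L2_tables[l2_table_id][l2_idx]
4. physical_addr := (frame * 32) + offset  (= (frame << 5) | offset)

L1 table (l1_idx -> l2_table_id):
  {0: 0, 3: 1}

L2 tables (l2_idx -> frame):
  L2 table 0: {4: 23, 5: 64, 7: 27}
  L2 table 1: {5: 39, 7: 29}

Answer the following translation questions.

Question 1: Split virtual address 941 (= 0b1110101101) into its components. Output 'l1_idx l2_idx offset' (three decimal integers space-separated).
vaddr = 941 = 0b1110101101
  top 2 bits -> l1_idx = 3
  next 3 bits -> l2_idx = 5
  bottom 5 bits -> offset = 13

Answer: 3 5 13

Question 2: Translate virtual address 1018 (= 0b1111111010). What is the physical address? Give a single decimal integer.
vaddr = 1018 = 0b1111111010
Split: l1_idx=3, l2_idx=7, offset=26
L1[3] = 1
L2[1][7] = 29
paddr = 29 * 32 + 26 = 954

Answer: 954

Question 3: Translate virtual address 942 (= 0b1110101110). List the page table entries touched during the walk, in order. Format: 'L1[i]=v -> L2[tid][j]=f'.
Answer: L1[3]=1 -> L2[1][5]=39

Derivation:
vaddr = 942 = 0b1110101110
Split: l1_idx=3, l2_idx=5, offset=14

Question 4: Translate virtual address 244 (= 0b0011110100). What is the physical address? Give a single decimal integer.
vaddr = 244 = 0b0011110100
Split: l1_idx=0, l2_idx=7, offset=20
L1[0] = 0
L2[0][7] = 27
paddr = 27 * 32 + 20 = 884

Answer: 884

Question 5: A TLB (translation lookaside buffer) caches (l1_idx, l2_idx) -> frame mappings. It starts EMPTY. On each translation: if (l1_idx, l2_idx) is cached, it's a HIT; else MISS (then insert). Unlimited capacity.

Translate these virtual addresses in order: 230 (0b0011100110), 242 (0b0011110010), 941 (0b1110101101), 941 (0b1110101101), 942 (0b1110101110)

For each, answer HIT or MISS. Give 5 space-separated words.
Answer: MISS HIT MISS HIT HIT

Derivation:
vaddr=230: (0,7) not in TLB -> MISS, insert
vaddr=242: (0,7) in TLB -> HIT
vaddr=941: (3,5) not in TLB -> MISS, insert
vaddr=941: (3,5) in TLB -> HIT
vaddr=942: (3,5) in TLB -> HIT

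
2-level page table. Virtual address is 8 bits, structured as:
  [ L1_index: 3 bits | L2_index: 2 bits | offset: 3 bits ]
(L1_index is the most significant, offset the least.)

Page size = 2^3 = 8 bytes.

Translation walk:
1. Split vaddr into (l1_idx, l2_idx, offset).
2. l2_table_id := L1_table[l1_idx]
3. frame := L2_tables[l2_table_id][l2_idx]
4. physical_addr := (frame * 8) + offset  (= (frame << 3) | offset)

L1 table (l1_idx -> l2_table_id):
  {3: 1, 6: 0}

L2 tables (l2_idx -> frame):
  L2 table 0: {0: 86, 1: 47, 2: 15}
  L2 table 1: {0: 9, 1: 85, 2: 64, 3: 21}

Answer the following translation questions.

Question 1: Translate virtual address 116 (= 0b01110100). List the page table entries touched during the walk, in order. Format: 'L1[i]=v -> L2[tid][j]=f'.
vaddr = 116 = 0b01110100
Split: l1_idx=3, l2_idx=2, offset=4

Answer: L1[3]=1 -> L2[1][2]=64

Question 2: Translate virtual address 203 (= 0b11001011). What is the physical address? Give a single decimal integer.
Answer: 379

Derivation:
vaddr = 203 = 0b11001011
Split: l1_idx=6, l2_idx=1, offset=3
L1[6] = 0
L2[0][1] = 47
paddr = 47 * 8 + 3 = 379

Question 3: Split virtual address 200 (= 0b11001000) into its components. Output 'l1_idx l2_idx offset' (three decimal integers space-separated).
Answer: 6 1 0

Derivation:
vaddr = 200 = 0b11001000
  top 3 bits -> l1_idx = 6
  next 2 bits -> l2_idx = 1
  bottom 3 bits -> offset = 0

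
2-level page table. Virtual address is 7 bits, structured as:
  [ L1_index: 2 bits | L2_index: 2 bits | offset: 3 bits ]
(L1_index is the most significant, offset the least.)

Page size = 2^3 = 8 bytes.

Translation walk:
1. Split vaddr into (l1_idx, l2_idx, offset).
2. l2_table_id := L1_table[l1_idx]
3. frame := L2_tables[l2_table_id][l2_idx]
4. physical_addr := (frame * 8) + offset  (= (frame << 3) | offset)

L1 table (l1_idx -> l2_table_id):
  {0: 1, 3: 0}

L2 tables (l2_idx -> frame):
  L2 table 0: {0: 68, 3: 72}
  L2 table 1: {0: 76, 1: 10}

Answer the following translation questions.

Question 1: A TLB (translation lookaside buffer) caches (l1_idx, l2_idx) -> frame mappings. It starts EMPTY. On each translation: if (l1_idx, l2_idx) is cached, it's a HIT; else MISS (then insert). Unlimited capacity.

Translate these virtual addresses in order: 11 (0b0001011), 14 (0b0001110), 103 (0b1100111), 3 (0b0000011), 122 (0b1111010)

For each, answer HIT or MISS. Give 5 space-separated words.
vaddr=11: (0,1) not in TLB -> MISS, insert
vaddr=14: (0,1) in TLB -> HIT
vaddr=103: (3,0) not in TLB -> MISS, insert
vaddr=3: (0,0) not in TLB -> MISS, insert
vaddr=122: (3,3) not in TLB -> MISS, insert

Answer: MISS HIT MISS MISS MISS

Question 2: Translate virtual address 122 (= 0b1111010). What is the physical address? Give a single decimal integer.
vaddr = 122 = 0b1111010
Split: l1_idx=3, l2_idx=3, offset=2
L1[3] = 0
L2[0][3] = 72
paddr = 72 * 8 + 2 = 578

Answer: 578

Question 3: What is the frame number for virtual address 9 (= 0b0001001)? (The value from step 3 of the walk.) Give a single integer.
vaddr = 9: l1_idx=0, l2_idx=1
L1[0] = 1; L2[1][1] = 10

Answer: 10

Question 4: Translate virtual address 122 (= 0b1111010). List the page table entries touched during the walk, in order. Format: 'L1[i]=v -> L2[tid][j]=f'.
vaddr = 122 = 0b1111010
Split: l1_idx=3, l2_idx=3, offset=2

Answer: L1[3]=0 -> L2[0][3]=72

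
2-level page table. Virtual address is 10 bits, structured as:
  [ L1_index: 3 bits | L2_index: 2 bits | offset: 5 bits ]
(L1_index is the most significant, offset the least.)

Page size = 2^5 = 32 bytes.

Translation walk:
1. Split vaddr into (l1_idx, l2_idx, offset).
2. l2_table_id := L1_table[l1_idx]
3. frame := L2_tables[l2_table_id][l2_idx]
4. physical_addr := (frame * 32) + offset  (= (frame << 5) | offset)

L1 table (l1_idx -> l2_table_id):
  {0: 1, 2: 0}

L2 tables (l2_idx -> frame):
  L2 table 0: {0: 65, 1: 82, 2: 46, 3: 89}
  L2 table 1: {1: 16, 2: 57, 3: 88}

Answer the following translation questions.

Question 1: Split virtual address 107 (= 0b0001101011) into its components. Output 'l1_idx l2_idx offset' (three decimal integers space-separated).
vaddr = 107 = 0b0001101011
  top 3 bits -> l1_idx = 0
  next 2 bits -> l2_idx = 3
  bottom 5 bits -> offset = 11

Answer: 0 3 11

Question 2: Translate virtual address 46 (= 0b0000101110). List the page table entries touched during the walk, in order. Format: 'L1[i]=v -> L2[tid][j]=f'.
vaddr = 46 = 0b0000101110
Split: l1_idx=0, l2_idx=1, offset=14

Answer: L1[0]=1 -> L2[1][1]=16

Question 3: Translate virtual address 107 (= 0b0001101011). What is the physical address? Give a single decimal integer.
Answer: 2827

Derivation:
vaddr = 107 = 0b0001101011
Split: l1_idx=0, l2_idx=3, offset=11
L1[0] = 1
L2[1][3] = 88
paddr = 88 * 32 + 11 = 2827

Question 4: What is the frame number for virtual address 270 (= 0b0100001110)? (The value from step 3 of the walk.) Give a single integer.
Answer: 65

Derivation:
vaddr = 270: l1_idx=2, l2_idx=0
L1[2] = 0; L2[0][0] = 65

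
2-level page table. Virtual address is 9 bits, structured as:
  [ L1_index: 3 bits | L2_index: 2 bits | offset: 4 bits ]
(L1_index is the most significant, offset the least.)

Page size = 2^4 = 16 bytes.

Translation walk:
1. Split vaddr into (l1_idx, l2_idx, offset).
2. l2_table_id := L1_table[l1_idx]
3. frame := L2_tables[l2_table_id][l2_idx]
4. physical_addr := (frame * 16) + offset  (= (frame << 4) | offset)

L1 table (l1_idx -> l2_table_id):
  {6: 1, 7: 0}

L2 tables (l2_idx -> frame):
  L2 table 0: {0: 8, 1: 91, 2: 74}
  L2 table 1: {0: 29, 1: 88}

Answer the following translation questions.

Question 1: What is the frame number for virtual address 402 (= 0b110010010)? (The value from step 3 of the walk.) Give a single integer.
vaddr = 402: l1_idx=6, l2_idx=1
L1[6] = 1; L2[1][1] = 88

Answer: 88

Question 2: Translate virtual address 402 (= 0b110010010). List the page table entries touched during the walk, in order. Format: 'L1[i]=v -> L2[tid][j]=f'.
vaddr = 402 = 0b110010010
Split: l1_idx=6, l2_idx=1, offset=2

Answer: L1[6]=1 -> L2[1][1]=88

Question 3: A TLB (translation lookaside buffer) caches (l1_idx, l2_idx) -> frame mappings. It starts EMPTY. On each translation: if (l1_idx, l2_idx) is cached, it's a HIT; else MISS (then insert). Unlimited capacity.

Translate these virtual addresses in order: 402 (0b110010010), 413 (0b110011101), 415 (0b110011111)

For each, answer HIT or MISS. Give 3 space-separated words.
vaddr=402: (6,1) not in TLB -> MISS, insert
vaddr=413: (6,1) in TLB -> HIT
vaddr=415: (6,1) in TLB -> HIT

Answer: MISS HIT HIT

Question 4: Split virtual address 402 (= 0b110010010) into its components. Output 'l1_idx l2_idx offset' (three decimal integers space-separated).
vaddr = 402 = 0b110010010
  top 3 bits -> l1_idx = 6
  next 2 bits -> l2_idx = 1
  bottom 4 bits -> offset = 2

Answer: 6 1 2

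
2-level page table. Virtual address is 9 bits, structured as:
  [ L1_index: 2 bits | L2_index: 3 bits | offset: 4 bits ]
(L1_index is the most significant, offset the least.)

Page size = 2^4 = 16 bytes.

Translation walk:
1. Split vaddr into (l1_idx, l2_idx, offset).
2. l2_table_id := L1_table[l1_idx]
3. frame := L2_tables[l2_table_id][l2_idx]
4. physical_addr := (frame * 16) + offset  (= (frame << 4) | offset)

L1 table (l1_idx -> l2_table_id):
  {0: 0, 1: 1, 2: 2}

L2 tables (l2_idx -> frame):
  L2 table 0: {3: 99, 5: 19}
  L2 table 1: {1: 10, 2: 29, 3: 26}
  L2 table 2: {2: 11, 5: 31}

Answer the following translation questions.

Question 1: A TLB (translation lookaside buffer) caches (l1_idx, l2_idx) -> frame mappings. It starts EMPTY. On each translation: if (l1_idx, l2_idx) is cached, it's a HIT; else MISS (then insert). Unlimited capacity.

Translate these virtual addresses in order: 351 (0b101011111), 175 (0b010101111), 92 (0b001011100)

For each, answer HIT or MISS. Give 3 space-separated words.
Answer: MISS MISS MISS

Derivation:
vaddr=351: (2,5) not in TLB -> MISS, insert
vaddr=175: (1,2) not in TLB -> MISS, insert
vaddr=92: (0,5) not in TLB -> MISS, insert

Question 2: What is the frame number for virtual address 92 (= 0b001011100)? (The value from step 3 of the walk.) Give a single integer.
vaddr = 92: l1_idx=0, l2_idx=5
L1[0] = 0; L2[0][5] = 19

Answer: 19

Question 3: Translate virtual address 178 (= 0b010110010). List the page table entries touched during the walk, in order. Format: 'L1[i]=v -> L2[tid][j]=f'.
vaddr = 178 = 0b010110010
Split: l1_idx=1, l2_idx=3, offset=2

Answer: L1[1]=1 -> L2[1][3]=26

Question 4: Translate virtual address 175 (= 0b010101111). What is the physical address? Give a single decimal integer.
Answer: 479

Derivation:
vaddr = 175 = 0b010101111
Split: l1_idx=1, l2_idx=2, offset=15
L1[1] = 1
L2[1][2] = 29
paddr = 29 * 16 + 15 = 479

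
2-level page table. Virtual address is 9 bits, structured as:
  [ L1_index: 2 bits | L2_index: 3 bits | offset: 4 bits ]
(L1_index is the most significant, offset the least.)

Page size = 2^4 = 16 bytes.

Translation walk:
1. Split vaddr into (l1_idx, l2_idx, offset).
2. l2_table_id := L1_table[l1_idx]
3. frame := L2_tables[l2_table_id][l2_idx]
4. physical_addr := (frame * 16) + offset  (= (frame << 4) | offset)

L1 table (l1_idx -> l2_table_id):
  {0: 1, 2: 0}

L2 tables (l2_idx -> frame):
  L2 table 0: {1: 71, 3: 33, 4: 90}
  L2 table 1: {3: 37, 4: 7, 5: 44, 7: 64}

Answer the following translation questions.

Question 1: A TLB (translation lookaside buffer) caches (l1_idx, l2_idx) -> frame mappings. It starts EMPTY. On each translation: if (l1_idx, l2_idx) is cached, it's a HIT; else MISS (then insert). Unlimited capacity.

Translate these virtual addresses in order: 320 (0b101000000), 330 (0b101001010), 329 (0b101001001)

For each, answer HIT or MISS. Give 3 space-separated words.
Answer: MISS HIT HIT

Derivation:
vaddr=320: (2,4) not in TLB -> MISS, insert
vaddr=330: (2,4) in TLB -> HIT
vaddr=329: (2,4) in TLB -> HIT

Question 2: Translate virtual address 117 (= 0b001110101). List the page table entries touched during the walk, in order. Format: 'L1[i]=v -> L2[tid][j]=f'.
vaddr = 117 = 0b001110101
Split: l1_idx=0, l2_idx=7, offset=5

Answer: L1[0]=1 -> L2[1][7]=64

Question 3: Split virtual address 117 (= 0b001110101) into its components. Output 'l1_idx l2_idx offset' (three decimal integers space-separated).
Answer: 0 7 5

Derivation:
vaddr = 117 = 0b001110101
  top 2 bits -> l1_idx = 0
  next 3 bits -> l2_idx = 7
  bottom 4 bits -> offset = 5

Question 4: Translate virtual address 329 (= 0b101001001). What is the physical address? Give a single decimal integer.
vaddr = 329 = 0b101001001
Split: l1_idx=2, l2_idx=4, offset=9
L1[2] = 0
L2[0][4] = 90
paddr = 90 * 16 + 9 = 1449

Answer: 1449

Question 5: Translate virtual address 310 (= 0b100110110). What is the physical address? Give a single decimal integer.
vaddr = 310 = 0b100110110
Split: l1_idx=2, l2_idx=3, offset=6
L1[2] = 0
L2[0][3] = 33
paddr = 33 * 16 + 6 = 534

Answer: 534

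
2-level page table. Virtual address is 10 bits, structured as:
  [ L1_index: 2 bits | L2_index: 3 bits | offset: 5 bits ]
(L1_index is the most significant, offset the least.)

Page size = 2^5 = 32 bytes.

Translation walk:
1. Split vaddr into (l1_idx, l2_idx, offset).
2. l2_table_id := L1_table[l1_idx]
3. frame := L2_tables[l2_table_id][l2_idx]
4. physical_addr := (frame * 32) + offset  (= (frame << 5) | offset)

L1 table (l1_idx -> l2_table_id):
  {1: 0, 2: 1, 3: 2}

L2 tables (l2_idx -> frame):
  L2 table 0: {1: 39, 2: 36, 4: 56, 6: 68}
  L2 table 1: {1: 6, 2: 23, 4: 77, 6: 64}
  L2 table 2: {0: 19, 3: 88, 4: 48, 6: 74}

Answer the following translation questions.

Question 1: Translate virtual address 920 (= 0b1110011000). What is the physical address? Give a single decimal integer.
Answer: 1560

Derivation:
vaddr = 920 = 0b1110011000
Split: l1_idx=3, l2_idx=4, offset=24
L1[3] = 2
L2[2][4] = 48
paddr = 48 * 32 + 24 = 1560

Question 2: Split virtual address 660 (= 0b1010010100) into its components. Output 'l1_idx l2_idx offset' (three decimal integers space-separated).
Answer: 2 4 20

Derivation:
vaddr = 660 = 0b1010010100
  top 2 bits -> l1_idx = 2
  next 3 bits -> l2_idx = 4
  bottom 5 bits -> offset = 20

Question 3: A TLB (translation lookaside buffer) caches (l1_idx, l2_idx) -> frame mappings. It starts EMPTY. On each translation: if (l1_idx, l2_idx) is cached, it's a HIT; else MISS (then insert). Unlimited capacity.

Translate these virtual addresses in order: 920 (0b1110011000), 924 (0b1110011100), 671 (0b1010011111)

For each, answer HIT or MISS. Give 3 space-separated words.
Answer: MISS HIT MISS

Derivation:
vaddr=920: (3,4) not in TLB -> MISS, insert
vaddr=924: (3,4) in TLB -> HIT
vaddr=671: (2,4) not in TLB -> MISS, insert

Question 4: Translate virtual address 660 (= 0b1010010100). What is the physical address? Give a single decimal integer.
Answer: 2484

Derivation:
vaddr = 660 = 0b1010010100
Split: l1_idx=2, l2_idx=4, offset=20
L1[2] = 1
L2[1][4] = 77
paddr = 77 * 32 + 20 = 2484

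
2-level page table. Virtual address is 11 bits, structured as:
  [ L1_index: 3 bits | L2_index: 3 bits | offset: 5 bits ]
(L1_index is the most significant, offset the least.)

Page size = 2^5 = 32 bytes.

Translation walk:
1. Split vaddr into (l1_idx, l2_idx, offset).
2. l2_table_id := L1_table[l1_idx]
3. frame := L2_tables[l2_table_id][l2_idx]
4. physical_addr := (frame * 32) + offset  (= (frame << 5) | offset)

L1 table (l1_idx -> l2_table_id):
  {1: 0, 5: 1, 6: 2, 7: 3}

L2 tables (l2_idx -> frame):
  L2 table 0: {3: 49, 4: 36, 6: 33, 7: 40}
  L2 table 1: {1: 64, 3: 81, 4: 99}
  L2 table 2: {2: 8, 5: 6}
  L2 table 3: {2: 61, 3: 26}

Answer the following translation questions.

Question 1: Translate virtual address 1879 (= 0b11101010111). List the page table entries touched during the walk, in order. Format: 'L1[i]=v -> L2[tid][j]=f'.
Answer: L1[7]=3 -> L2[3][2]=61

Derivation:
vaddr = 1879 = 0b11101010111
Split: l1_idx=7, l2_idx=2, offset=23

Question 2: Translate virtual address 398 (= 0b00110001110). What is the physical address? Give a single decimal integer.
vaddr = 398 = 0b00110001110
Split: l1_idx=1, l2_idx=4, offset=14
L1[1] = 0
L2[0][4] = 36
paddr = 36 * 32 + 14 = 1166

Answer: 1166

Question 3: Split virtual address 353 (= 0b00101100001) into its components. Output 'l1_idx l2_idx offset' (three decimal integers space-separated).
vaddr = 353 = 0b00101100001
  top 3 bits -> l1_idx = 1
  next 3 bits -> l2_idx = 3
  bottom 5 bits -> offset = 1

Answer: 1 3 1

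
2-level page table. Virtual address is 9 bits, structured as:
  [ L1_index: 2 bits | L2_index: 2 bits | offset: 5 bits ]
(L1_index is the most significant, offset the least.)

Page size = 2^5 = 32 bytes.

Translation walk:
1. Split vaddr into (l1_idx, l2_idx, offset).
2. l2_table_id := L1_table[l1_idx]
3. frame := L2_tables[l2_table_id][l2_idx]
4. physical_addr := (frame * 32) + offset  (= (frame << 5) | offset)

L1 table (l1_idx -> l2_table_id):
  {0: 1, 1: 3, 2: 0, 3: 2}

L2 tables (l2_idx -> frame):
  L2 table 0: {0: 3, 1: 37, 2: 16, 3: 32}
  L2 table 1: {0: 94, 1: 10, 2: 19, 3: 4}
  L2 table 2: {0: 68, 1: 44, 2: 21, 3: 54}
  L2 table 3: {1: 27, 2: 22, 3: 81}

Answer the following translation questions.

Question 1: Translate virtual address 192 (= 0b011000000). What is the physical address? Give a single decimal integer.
Answer: 704

Derivation:
vaddr = 192 = 0b011000000
Split: l1_idx=1, l2_idx=2, offset=0
L1[1] = 3
L2[3][2] = 22
paddr = 22 * 32 + 0 = 704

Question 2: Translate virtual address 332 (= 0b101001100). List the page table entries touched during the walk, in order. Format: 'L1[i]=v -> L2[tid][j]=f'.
vaddr = 332 = 0b101001100
Split: l1_idx=2, l2_idx=2, offset=12

Answer: L1[2]=0 -> L2[0][2]=16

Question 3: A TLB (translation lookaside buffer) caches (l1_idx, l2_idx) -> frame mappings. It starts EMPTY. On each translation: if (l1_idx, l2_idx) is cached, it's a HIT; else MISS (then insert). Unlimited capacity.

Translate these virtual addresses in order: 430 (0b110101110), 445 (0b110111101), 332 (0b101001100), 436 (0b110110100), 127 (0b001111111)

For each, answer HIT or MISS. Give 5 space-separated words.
vaddr=430: (3,1) not in TLB -> MISS, insert
vaddr=445: (3,1) in TLB -> HIT
vaddr=332: (2,2) not in TLB -> MISS, insert
vaddr=436: (3,1) in TLB -> HIT
vaddr=127: (0,3) not in TLB -> MISS, insert

Answer: MISS HIT MISS HIT MISS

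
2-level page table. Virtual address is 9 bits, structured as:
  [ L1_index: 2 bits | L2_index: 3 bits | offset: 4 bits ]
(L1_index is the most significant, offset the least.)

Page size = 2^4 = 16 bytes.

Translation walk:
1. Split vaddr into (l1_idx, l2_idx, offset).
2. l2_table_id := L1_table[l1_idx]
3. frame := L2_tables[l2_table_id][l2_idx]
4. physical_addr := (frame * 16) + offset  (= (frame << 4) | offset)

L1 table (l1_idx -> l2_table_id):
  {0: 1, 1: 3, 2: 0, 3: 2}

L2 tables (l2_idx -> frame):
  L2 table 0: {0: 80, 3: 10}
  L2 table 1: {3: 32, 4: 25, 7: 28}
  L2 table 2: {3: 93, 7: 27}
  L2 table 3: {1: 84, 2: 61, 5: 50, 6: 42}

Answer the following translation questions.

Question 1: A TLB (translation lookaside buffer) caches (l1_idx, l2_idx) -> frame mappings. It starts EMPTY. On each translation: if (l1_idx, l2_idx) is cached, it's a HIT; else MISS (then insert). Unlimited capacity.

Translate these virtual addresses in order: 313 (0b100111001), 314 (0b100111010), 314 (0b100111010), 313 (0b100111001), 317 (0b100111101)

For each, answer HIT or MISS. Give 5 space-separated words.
vaddr=313: (2,3) not in TLB -> MISS, insert
vaddr=314: (2,3) in TLB -> HIT
vaddr=314: (2,3) in TLB -> HIT
vaddr=313: (2,3) in TLB -> HIT
vaddr=317: (2,3) in TLB -> HIT

Answer: MISS HIT HIT HIT HIT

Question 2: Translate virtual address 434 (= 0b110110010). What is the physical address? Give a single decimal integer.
Answer: 1490

Derivation:
vaddr = 434 = 0b110110010
Split: l1_idx=3, l2_idx=3, offset=2
L1[3] = 2
L2[2][3] = 93
paddr = 93 * 16 + 2 = 1490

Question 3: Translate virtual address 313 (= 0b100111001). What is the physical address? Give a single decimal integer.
vaddr = 313 = 0b100111001
Split: l1_idx=2, l2_idx=3, offset=9
L1[2] = 0
L2[0][3] = 10
paddr = 10 * 16 + 9 = 169

Answer: 169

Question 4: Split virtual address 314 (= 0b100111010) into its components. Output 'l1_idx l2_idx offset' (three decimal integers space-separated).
Answer: 2 3 10

Derivation:
vaddr = 314 = 0b100111010
  top 2 bits -> l1_idx = 2
  next 3 bits -> l2_idx = 3
  bottom 4 bits -> offset = 10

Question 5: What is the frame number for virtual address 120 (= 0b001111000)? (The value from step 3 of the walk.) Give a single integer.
vaddr = 120: l1_idx=0, l2_idx=7
L1[0] = 1; L2[1][7] = 28

Answer: 28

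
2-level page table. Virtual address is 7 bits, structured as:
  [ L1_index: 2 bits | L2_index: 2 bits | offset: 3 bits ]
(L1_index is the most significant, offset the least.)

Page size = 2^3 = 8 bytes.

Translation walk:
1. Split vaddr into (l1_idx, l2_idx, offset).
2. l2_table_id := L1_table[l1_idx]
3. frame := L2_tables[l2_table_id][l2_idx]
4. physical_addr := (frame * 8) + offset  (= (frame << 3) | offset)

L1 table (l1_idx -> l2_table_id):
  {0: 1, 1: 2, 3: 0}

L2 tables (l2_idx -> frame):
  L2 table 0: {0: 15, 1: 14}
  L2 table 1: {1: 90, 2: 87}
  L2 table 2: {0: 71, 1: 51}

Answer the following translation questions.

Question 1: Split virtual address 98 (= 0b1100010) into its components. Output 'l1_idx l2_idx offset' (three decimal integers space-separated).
Answer: 3 0 2

Derivation:
vaddr = 98 = 0b1100010
  top 2 bits -> l1_idx = 3
  next 2 bits -> l2_idx = 0
  bottom 3 bits -> offset = 2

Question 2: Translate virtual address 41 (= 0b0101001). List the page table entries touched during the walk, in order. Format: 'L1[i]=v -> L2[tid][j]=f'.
Answer: L1[1]=2 -> L2[2][1]=51

Derivation:
vaddr = 41 = 0b0101001
Split: l1_idx=1, l2_idx=1, offset=1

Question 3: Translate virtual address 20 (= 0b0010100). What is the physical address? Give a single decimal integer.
vaddr = 20 = 0b0010100
Split: l1_idx=0, l2_idx=2, offset=4
L1[0] = 1
L2[1][2] = 87
paddr = 87 * 8 + 4 = 700

Answer: 700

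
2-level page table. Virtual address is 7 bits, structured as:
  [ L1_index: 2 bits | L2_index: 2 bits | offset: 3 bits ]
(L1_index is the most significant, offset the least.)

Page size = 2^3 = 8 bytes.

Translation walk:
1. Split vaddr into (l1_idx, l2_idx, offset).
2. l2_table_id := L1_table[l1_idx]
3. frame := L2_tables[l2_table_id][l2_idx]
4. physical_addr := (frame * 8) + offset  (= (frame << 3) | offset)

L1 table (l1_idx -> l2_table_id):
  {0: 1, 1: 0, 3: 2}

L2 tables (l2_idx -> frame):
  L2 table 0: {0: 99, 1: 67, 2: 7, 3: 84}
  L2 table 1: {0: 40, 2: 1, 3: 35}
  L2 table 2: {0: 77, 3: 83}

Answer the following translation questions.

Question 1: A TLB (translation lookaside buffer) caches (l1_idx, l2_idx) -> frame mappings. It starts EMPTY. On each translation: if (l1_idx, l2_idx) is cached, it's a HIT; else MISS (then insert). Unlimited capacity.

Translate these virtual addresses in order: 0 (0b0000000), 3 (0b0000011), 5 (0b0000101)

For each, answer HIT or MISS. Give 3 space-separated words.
Answer: MISS HIT HIT

Derivation:
vaddr=0: (0,0) not in TLB -> MISS, insert
vaddr=3: (0,0) in TLB -> HIT
vaddr=5: (0,0) in TLB -> HIT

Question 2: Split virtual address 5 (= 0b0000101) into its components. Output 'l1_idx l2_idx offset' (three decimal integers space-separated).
Answer: 0 0 5

Derivation:
vaddr = 5 = 0b0000101
  top 2 bits -> l1_idx = 0
  next 2 bits -> l2_idx = 0
  bottom 3 bits -> offset = 5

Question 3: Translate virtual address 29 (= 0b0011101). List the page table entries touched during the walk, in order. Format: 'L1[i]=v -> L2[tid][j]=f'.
Answer: L1[0]=1 -> L2[1][3]=35

Derivation:
vaddr = 29 = 0b0011101
Split: l1_idx=0, l2_idx=3, offset=5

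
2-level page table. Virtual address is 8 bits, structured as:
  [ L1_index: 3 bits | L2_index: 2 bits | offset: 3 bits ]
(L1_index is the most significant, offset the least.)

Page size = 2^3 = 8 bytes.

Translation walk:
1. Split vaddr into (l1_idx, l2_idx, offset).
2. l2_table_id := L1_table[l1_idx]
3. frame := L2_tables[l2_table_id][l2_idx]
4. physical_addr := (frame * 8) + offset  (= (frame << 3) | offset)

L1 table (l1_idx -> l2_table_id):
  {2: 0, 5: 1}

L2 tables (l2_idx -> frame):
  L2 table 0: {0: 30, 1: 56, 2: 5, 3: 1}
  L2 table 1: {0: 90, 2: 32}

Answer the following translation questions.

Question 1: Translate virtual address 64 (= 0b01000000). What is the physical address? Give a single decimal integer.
Answer: 240

Derivation:
vaddr = 64 = 0b01000000
Split: l1_idx=2, l2_idx=0, offset=0
L1[2] = 0
L2[0][0] = 30
paddr = 30 * 8 + 0 = 240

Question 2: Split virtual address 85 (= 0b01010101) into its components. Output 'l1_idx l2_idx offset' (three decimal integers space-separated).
vaddr = 85 = 0b01010101
  top 3 bits -> l1_idx = 2
  next 2 bits -> l2_idx = 2
  bottom 3 bits -> offset = 5

Answer: 2 2 5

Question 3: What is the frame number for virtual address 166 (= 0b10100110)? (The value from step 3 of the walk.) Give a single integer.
vaddr = 166: l1_idx=5, l2_idx=0
L1[5] = 1; L2[1][0] = 90

Answer: 90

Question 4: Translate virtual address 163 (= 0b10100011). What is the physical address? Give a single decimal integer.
Answer: 723

Derivation:
vaddr = 163 = 0b10100011
Split: l1_idx=5, l2_idx=0, offset=3
L1[5] = 1
L2[1][0] = 90
paddr = 90 * 8 + 3 = 723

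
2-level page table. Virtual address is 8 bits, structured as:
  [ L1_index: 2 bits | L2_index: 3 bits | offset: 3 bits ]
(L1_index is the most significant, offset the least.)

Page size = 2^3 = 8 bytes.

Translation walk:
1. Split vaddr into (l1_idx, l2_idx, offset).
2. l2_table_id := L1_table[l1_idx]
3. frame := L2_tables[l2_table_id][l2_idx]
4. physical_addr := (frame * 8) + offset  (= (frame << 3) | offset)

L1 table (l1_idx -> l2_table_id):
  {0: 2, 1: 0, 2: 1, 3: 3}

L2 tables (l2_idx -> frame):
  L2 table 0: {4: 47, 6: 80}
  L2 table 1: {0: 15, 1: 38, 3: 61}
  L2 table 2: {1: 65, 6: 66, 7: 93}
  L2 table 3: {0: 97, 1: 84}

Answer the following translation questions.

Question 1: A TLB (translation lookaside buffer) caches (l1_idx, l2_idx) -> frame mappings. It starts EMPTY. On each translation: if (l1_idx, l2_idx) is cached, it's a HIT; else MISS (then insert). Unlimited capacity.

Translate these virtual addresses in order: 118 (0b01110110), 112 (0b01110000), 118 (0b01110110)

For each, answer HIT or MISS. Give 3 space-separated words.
Answer: MISS HIT HIT

Derivation:
vaddr=118: (1,6) not in TLB -> MISS, insert
vaddr=112: (1,6) in TLB -> HIT
vaddr=118: (1,6) in TLB -> HIT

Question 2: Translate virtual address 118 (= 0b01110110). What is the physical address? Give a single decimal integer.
Answer: 646

Derivation:
vaddr = 118 = 0b01110110
Split: l1_idx=1, l2_idx=6, offset=6
L1[1] = 0
L2[0][6] = 80
paddr = 80 * 8 + 6 = 646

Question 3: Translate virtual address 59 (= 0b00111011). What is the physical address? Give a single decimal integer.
vaddr = 59 = 0b00111011
Split: l1_idx=0, l2_idx=7, offset=3
L1[0] = 2
L2[2][7] = 93
paddr = 93 * 8 + 3 = 747

Answer: 747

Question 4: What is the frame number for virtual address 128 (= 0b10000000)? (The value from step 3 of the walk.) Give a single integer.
Answer: 15

Derivation:
vaddr = 128: l1_idx=2, l2_idx=0
L1[2] = 1; L2[1][0] = 15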